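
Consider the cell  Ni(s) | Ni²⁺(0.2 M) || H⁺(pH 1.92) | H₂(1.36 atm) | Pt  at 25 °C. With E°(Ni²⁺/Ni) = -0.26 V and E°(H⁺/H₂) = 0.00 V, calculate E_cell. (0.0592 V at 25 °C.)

The hydrogen couple is the cathode, so E°_cell = 0.26 V; n = 2.
[H⁺] = 10^(−1.92) = 0.012 M, and Q = [Ni²⁺]·P(H₂) / [H⁺]^2 = 1880.
E = E° − (0.0592/2) log Q = 0.26 − (0.0592/2)(3.275) = 0.163 V.

0.16 V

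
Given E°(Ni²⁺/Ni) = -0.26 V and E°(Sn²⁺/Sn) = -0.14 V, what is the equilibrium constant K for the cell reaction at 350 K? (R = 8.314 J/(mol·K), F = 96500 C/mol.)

2900

E°_cell = -0.14 − (-0.26) = 0.12 V, with n = 2 electrons transferred.
At equilibrium E = 0, so the Nernst equation gives ln K = nFE°/RT = (2)(96500)(0.12)/((8.314)(350)) = 7.96.
K = e^7.96 = 2900.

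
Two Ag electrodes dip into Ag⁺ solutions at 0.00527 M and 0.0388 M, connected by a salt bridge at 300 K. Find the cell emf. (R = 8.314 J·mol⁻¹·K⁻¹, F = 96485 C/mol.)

0.052 V

Both half-cells are Ag⁺/Ag, so E°_cell = 0. The concentrated side is the cathode; the cell reaction moves Ag⁺ from high to low concentration with n = 1.
Q = [Ag⁺]_dilute/[Ag⁺]_conc = 0.00527/0.0388 = 0.136.
E = 0 − (RT/nF) ln Q = −((8.314×300)/(1×96485))(-1.996) = 0.0516 V.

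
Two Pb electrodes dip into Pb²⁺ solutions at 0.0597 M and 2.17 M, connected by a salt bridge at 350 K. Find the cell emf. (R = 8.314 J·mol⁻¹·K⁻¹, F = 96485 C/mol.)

Both half-cells are Pb²⁺/Pb, so E°_cell = 0. The concentrated side is the cathode; the cell reaction moves Pb²⁺ from high to low concentration with n = 2.
Q = [Pb²⁺]_dilute/[Pb²⁺]_conc = 0.0597/2.17 = 0.0275.
E = 0 − (RT/nF) ln Q = −((8.314×350)/(2×96485))(-3.593) = 0.0542 V.

0.054 V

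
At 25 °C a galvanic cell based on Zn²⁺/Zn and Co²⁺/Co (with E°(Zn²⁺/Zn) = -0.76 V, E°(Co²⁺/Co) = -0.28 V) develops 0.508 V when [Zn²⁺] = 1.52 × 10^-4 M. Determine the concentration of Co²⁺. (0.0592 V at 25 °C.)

From the Nernst equation, log Q = n(E° − E)/0.0592 = 2(0.48 − 0.508)/0.0592 = -0.946, so Q = 0.113.
With Q = [Zn²⁺]/[Co²⁺] and the known concentrations, [Co²⁺] in the denominator gives [Co²⁺] = 0.0013 M.

0.0013 M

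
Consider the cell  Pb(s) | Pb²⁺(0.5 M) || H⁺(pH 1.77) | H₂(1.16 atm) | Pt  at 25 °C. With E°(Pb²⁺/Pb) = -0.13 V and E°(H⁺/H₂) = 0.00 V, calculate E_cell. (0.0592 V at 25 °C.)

The hydrogen couple is the cathode, so E°_cell = 0.13 V; n = 2.
[H⁺] = 10^(−1.77) = 0.017 M, and Q = [Pb²⁺]·P(H₂) / [H⁺]^2 = 2010.
E = E° − (0.0592/2) log Q = 0.13 − (0.0592/2)(3.303) = 0.032 V.

0.032 V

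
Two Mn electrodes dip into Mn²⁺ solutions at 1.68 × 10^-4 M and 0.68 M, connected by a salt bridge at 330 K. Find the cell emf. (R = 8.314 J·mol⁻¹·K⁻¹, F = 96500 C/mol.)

Both half-cells are Mn²⁺/Mn, so E°_cell = 0. The concentrated side is the cathode; the cell reaction moves Mn²⁺ from high to low concentration with n = 2.
Q = [Mn²⁺]_dilute/[Mn²⁺]_conc = 1.68 × 10^-4/0.68 = 2.47 × 10^-4.
E = 0 − (RT/nF) ln Q = −((8.314×330)/(2×96500))(-8.306) = 0.1181 V.

0.12 V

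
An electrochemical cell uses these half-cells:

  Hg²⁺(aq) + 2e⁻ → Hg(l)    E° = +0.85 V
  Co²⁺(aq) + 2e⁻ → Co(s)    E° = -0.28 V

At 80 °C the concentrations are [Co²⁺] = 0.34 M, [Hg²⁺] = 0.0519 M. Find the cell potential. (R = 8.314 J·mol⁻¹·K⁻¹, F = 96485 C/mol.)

1.10 V

The Hg²⁺/Hg couple has the higher reduction potential and acts as the cathode, so E°_cell = +0.85 − (-0.28) = 1.13 V.
Balancing electrons gives n = 2; the reaction quotient is Q = [Co²⁺]/[Hg²⁺] = 6.55.
E = E° − (RT/nF) ln Q = 1.13 − (8.314×353)/(2×96485) × (1.880) = 1.130 − 0.029 = 1.101 V.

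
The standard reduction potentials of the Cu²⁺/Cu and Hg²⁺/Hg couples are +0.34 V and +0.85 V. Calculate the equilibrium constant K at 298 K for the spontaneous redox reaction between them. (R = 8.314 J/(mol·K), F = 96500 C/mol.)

E°_cell = +0.85 − (+0.34) = 0.51 V, with n = 2 electrons transferred.
At equilibrium E = 0, so the Nernst equation gives ln K = nFE°/RT = (2)(96500)(0.51)/((8.314)(298)) = 39.73.
K = e^39.73 = 1.8 × 10^17.

1.8 × 10^17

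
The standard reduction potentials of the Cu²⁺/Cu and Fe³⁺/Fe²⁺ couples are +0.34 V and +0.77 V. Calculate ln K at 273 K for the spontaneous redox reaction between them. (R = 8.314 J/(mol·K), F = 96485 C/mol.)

E°_cell = +0.77 − (+0.34) = 0.43 V, with n = 2 electrons transferred.
At equilibrium E = 0, so the Nernst equation gives ln K = nFE°/RT = (2)(96485)(0.43)/((8.314)(273)) = 36.56.

ln K = 36.6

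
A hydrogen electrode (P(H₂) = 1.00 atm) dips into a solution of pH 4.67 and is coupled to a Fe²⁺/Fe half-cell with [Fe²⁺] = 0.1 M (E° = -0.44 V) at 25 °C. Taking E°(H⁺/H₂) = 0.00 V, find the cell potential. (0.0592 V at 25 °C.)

0.19 V

The hydrogen couple is the cathode, so E°_cell = 0.44 V; n = 2.
[H⁺] = 10^(−4.67) = 2.1 × 10^-5 M, and Q = [Fe²⁺]·P(H₂) / [H⁺]^2 = 2.19 × 10^8.
E = E° − (0.0592/2) log Q = 0.44 − (0.0592/2)(8.340) = 0.193 V.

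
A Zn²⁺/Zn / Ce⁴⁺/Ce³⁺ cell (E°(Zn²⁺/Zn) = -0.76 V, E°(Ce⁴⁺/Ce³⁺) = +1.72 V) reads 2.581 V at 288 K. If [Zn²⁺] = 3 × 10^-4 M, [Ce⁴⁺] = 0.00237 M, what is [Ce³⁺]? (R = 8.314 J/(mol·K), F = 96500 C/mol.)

0.0023 M

From the Nernst equation, ln Q = nF(E° − E)/RT = 2×96500×(2.48 − 2.581)/(8.314×288) = -8.141, so Q = 2.91 × 10^-4.
With Q = [Zn²⁺]·[Ce³⁺]^2/[Ce⁴⁺]^2 and the known concentrations, [Ce³⁺]^2 in the numerator gives [Ce³⁺] = 0.0023 M.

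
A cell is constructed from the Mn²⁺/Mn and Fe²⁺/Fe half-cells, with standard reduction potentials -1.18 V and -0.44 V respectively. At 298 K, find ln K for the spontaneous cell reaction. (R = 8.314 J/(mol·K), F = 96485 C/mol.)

ln K = 57.6

E°_cell = -0.44 − (-1.18) = 0.74 V, with n = 2 electrons transferred.
At equilibrium E = 0, so the Nernst equation gives ln K = nFE°/RT = (2)(96485)(0.74)/((8.314)(298)) = 57.64.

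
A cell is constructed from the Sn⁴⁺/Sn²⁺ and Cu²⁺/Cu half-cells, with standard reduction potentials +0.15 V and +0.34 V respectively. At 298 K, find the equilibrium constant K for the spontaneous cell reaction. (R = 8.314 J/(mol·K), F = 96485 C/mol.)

2.7 × 10^6

E°_cell = +0.34 − (+0.15) = 0.19 V, with n = 2 electrons transferred.
At equilibrium E = 0, so the Nernst equation gives ln K = nFE°/RT = (2)(96485)(0.19)/((8.314)(298)) = 14.80.
K = e^14.80 = 2.7 × 10^6.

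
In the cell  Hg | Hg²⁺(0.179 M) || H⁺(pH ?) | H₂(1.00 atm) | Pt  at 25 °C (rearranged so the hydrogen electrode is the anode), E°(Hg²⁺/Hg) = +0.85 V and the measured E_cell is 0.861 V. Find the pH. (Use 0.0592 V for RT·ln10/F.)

E°_cell = 0.85 V and n = 2.
log Q = n(E° − E)/0.0592 = 2×(0.85 − 0.861)/0.0592 = -0.372.
With Q = [H⁺]^2 / ([Hg²⁺]·P(H₂)), solving for [H⁺] gives log[H⁺] = -0.559, so pH = 0.56.

pH = 0.56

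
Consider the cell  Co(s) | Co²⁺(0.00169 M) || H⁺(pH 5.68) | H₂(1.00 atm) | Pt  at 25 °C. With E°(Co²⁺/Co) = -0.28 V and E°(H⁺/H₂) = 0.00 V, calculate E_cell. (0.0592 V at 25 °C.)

The hydrogen couple is the cathode, so E°_cell = 0.28 V; n = 2.
[H⁺] = 10^(−5.68) = 2.1 × 10^-6 M, and Q = [Co²⁺]·P(H₂) / [H⁺]^2 = 3.87 × 10^8.
E = E° − (0.0592/2) log Q = 0.28 − (0.0592/2)(8.588) = 0.026 V.

0.026 V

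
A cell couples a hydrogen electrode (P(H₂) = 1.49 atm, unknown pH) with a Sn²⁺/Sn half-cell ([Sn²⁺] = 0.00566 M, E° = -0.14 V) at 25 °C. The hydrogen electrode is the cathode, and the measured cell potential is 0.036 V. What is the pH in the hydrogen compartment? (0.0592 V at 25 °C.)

pH = 2.79

E°_cell = 0.14 V and n = 2.
log Q = n(E° − E)/0.0592 = 2×(0.14 − 0.036)/0.0592 = 3.514.
With Q = [Sn²⁺]·P(H₂) / [H⁺]^2, solving for [H⁺] gives log[H⁺] = -2.794, so pH = 2.79.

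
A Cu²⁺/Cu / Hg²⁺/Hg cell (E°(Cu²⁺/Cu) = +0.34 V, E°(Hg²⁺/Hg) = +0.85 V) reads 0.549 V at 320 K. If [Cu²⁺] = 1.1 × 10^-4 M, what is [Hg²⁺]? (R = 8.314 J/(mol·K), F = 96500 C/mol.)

0.0019 M

From the Nernst equation, ln Q = nF(E° − E)/RT = 2×96500×(0.51 − 0.549)/(8.314×320) = -2.829, so Q = 0.0591.
With Q = [Cu²⁺]/[Hg²⁺] and the known concentrations, [Hg²⁺] in the denominator gives [Hg²⁺] = 0.0019 M.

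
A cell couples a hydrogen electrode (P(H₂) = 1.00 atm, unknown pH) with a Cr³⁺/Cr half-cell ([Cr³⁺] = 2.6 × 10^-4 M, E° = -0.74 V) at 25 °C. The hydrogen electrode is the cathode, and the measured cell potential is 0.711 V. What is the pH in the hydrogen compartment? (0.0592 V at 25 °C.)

E°_cell = 0.74 V and n = 6.
log Q = n(E° − E)/0.0592 = 6×(0.74 − 0.711)/0.0592 = 2.939.
With Q = [Cr³⁺]^2·P(H₂)^3 / [H⁺]^6, solving for [H⁺] gives log[H⁺] = -1.685, so pH = 1.68.

pH = 1.68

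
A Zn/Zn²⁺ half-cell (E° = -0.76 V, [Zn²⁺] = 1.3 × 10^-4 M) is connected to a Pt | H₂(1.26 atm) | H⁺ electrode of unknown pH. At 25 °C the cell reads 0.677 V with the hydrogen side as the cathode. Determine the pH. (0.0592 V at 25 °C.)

E°_cell = 0.76 V and n = 2.
log Q = n(E° − E)/0.0592 = 2×(0.76 − 0.677)/0.0592 = 2.804.
With Q = [Zn²⁺]·P(H₂) / [H⁺]^2, solving for [H⁺] gives log[H⁺] = -3.295, so pH = 3.29.

pH = 3.29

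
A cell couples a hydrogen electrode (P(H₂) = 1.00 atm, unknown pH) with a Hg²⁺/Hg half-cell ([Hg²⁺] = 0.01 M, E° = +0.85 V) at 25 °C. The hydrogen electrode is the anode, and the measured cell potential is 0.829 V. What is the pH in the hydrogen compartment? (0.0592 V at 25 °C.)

E°_cell = 0.85 V and n = 2.
log Q = n(E° − E)/0.0592 = 2×(0.85 − 0.829)/0.0592 = 0.709.
With Q = [H⁺]^2 / ([Hg²⁺]·P(H₂)), solving for [H⁺] gives log[H⁺] = -0.645, so pH = 0.65.

pH = 0.65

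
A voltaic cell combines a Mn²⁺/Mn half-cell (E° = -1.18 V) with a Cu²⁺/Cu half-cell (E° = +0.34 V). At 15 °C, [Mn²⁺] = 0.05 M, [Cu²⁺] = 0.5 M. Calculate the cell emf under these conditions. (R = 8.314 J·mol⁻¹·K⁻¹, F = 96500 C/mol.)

The Cu²⁺/Cu couple has the higher reduction potential and acts as the cathode, so E°_cell = +0.34 − (-1.18) = 1.52 V.
Balancing electrons gives n = 2; the reaction quotient is Q = [Mn²⁺]/[Cu²⁺] = 0.100.
E = E° − (RT/nF) ln Q = 1.52 − (8.314×288)/(2×96500) × (-2.303) = 1.520 + 0.029 = 1.549 V.

1.55 V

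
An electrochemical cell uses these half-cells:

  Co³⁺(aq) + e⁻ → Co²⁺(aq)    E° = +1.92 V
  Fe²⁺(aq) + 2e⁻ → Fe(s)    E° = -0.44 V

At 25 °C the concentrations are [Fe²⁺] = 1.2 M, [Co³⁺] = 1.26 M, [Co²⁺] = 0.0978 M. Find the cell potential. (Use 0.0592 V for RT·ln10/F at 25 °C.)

2.42 V

The Co³⁺/Co²⁺ couple has the higher reduction potential and acts as the cathode, so E°_cell = +1.92 − (-0.44) = 2.36 V.
Balancing electrons gives n = 2; the reaction quotient is Q = [Fe²⁺]·[Co²⁺]^2/[Co³⁺]^2 = 0.00723.
At 25 °C, E = E° − (0.0592/n) log Q = 2.36 − (0.0592/2)(-2.141) = 2.360 + 0.063 = 2.423 V.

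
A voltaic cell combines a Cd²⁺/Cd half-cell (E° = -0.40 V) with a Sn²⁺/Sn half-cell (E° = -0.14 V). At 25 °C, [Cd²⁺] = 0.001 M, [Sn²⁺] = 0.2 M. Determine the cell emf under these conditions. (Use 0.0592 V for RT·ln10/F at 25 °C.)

The Sn²⁺/Sn couple has the higher reduction potential and acts as the cathode, so E°_cell = -0.14 − (-0.40) = 0.26 V.
Balancing electrons gives n = 2; the reaction quotient is Q = [Cd²⁺]/[Sn²⁺] = 0.00500.
At 25 °C, E = E° − (0.0592/n) log Q = 0.26 − (0.0592/2)(-2.301) = 0.260 + 0.068 = 0.328 V.

0.328 V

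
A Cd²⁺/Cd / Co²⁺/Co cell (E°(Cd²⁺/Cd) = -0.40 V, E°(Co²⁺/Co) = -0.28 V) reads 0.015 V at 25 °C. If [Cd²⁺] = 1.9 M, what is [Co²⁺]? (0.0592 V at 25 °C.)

From the Nernst equation, log Q = n(E° − E)/0.0592 = 2(0.12 − 0.015)/0.0592 = 3.547, so Q = 3530.
With Q = [Cd²⁺]/[Co²⁺] and the known concentrations, [Co²⁺] in the denominator gives [Co²⁺] = 5.4 × 10^-4 M.

5.4 × 10^-4 M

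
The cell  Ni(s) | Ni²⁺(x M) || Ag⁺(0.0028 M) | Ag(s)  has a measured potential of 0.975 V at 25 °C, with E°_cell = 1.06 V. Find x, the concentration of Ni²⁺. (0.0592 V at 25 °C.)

0.0058 M

From the Nernst equation, log Q = n(E° − E)/0.0592 = 2(1.06 − 0.975)/0.0592 = 2.872, so Q = 744.
With Q = [Ni²⁺]/[Ag⁺]^2 and the known concentrations, [Ni²⁺] in the numerator gives [Ni²⁺] = 0.0058 M.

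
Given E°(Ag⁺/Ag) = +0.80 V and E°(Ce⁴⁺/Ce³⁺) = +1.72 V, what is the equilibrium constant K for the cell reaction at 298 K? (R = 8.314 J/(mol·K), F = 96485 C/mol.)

E°_cell = +1.72 − (+0.80) = 0.92 V, with n = 1 electron transferred.
At equilibrium E = 0, so the Nernst equation gives ln K = nFE°/RT = (1)(96485)(0.92)/((8.314)(298)) = 35.83.
K = e^35.83 = 3.6 × 10^15.

3.6 × 10^15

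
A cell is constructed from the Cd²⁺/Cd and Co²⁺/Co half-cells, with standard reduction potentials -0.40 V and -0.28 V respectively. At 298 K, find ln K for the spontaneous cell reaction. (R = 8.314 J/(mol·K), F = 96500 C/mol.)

E°_cell = -0.28 − (-0.40) = 0.12 V, with n = 2 electrons transferred.
At equilibrium E = 0, so the Nernst equation gives ln K = nFE°/RT = (2)(96500)(0.12)/((8.314)(298)) = 9.35.

ln K = 9.3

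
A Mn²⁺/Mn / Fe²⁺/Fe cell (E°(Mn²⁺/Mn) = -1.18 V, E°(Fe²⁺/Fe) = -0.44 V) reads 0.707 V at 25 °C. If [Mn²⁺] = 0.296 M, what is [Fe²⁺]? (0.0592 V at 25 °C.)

0.023 M

From the Nernst equation, log Q = n(E° − E)/0.0592 = 2(0.74 − 0.707)/0.0592 = 1.115, so Q = 13.0.
With Q = [Mn²⁺]/[Fe²⁺] and the known concentrations, [Fe²⁺] in the denominator gives [Fe²⁺] = 0.023 M.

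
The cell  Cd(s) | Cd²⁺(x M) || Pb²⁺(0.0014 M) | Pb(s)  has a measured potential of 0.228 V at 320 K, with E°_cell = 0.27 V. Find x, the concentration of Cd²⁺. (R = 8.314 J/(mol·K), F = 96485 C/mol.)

From the Nernst equation, ln Q = nF(E° − E)/RT = 2×96485×(0.27 − 0.228)/(8.314×320) = 3.046, so Q = 21.0.
With Q = [Cd²⁺]/[Pb²⁺] and the known concentrations, [Cd²⁺] in the numerator gives [Cd²⁺] = 0.029 M.

0.029 M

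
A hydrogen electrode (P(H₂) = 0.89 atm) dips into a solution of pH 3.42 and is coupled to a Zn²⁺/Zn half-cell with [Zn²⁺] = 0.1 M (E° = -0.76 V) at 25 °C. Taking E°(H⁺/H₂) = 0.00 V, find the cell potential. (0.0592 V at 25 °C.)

The hydrogen couple is the cathode, so E°_cell = 0.76 V; n = 2.
[H⁺] = 10^(−3.42) = 3.8 × 10^-4 M, and Q = [Zn²⁺]·P(H₂) / [H⁺]^2 = 6.16 × 10^5.
E = E° − (0.0592/2) log Q = 0.76 − (0.0592/2)(5.789) = 0.589 V.

0.59 V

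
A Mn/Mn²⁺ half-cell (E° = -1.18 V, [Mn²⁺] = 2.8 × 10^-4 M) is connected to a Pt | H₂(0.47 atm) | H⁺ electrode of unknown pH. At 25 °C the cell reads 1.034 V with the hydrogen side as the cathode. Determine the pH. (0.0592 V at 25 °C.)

E°_cell = 1.18 V and n = 2.
log Q = n(E° − E)/0.0592 = 2×(1.18 − 1.034)/0.0592 = 4.932.
With Q = [Mn²⁺]·P(H₂) / [H⁺]^2, solving for [H⁺] gives log[H⁺] = -4.407, so pH = 4.41.

pH = 4.41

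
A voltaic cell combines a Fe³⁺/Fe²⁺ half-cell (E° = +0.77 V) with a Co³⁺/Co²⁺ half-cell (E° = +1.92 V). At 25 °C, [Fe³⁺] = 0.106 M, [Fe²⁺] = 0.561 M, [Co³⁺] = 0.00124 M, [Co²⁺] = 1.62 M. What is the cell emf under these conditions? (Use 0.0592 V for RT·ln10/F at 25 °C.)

1.01 V

The Co³⁺/Co²⁺ couple has the higher reduction potential and acts as the cathode, so E°_cell = +1.92 − (+0.77) = 1.15 V.
Balancing electrons gives n = 1; the reaction quotient is Q = [Fe³⁺]·[Co²⁺]/([Fe²⁺]·[Co³⁺]) = 247.
At 25 °C, E = E° − (0.0592/n) log Q = 1.15 − (0.0592/1)(2.392) = 1.150 − 0.142 = 1.008 V.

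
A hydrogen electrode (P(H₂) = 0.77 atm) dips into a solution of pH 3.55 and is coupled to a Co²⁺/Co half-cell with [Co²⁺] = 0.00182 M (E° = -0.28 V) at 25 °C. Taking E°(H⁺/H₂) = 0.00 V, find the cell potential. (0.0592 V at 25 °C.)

The hydrogen couple is the cathode, so E°_cell = 0.28 V; n = 2.
[H⁺] = 10^(−3.55) = 2.8 × 10^-4 M, and Q = [Co²⁺]·P(H₂) / [H⁺]^2 = 1.76 × 10^4.
E = E° − (0.0592/2) log Q = 0.28 − (0.0592/2)(4.247) = 0.154 V.

0.15 V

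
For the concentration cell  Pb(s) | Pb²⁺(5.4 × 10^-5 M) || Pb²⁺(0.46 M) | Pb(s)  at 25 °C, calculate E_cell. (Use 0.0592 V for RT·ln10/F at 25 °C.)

0.12 V

Both half-cells are Pb²⁺/Pb, so E°_cell = 0. The concentrated side is the cathode; the cell reaction moves Pb²⁺ from high to low concentration with n = 2.
Q = [Pb²⁺]_dilute/[Pb²⁺]_conc = 5.4 × 10^-5/0.46 = 1.17 × 10^-4.
E = 0 − (0.0592/2) log Q = −(0.0592/2)(-3.930) = 0.1163 V.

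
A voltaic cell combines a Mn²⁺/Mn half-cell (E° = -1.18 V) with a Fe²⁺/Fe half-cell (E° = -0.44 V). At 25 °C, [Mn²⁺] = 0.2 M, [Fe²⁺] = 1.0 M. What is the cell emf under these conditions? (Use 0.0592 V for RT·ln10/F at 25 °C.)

0.761 V

The Fe²⁺/Fe couple has the higher reduction potential and acts as the cathode, so E°_cell = -0.44 − (-1.18) = 0.74 V.
Balancing electrons gives n = 2; the reaction quotient is Q = [Mn²⁺]/[Fe²⁺] = 0.200.
At 25 °C, E = E° − (0.0592/n) log Q = 0.74 − (0.0592/2)(-0.699) = 0.740 + 0.021 = 0.761 V.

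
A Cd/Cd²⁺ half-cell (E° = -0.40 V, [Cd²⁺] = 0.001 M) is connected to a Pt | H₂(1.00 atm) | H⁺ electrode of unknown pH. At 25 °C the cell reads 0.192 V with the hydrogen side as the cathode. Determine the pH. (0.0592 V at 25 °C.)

E°_cell = 0.40 V and n = 2.
log Q = n(E° − E)/0.0592 = 2×(0.40 − 0.192)/0.0592 = 7.027.
With Q = [Cd²⁺]·P(H₂) / [H⁺]^2, solving for [H⁺] gives log[H⁺] = -5.014, so pH = 5.01.

pH = 5.01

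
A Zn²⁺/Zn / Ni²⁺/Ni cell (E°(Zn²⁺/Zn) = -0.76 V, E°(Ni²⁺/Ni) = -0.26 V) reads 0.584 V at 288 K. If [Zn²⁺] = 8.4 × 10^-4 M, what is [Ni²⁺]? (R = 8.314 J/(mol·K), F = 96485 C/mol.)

From the Nernst equation, ln Q = nF(E° − E)/RT = 2×96485×(0.50 − 0.584)/(8.314×288) = -6.770, so Q = 0.00115.
With Q = [Zn²⁺]/[Ni²⁺] and the known concentrations, [Ni²⁺] in the denominator gives [Ni²⁺] = 0.73 M.

0.73 M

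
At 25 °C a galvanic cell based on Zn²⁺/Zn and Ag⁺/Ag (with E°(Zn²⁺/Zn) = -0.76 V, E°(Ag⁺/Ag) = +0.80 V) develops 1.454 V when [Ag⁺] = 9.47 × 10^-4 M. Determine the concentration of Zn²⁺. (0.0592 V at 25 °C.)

From the Nernst equation, log Q = n(E° − E)/0.0592 = 2(1.56 − 1.454)/0.0592 = 3.581, so Q = 3810.
With Q = [Zn²⁺]/[Ag⁺]^2 and the known concentrations, [Zn²⁺] in the numerator gives [Zn²⁺] = 0.0034 M.

0.0034 M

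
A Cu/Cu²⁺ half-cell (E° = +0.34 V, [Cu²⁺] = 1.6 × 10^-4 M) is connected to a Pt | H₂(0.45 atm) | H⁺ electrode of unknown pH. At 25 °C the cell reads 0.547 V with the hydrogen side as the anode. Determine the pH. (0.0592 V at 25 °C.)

E°_cell = 0.34 V and n = 2.
log Q = n(E° − E)/0.0592 = 2×(0.34 − 0.547)/0.0592 = -6.993.
With Q = [H⁺]^2 / ([Cu²⁺]·P(H₂)), solving for [H⁺] gives log[H⁺] = -5.568, so pH = 5.57.

pH = 5.57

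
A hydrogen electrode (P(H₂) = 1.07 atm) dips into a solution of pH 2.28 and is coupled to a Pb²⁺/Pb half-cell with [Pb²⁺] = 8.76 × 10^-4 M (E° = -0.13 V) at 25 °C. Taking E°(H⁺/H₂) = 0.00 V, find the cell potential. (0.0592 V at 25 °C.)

0.085 V

The hydrogen couple is the cathode, so E°_cell = 0.13 V; n = 2.
[H⁺] = 10^(−2.28) = 0.0052 M, and Q = [Pb²⁺]·P(H₂) / [H⁺]^2 = 34.0.
E = E° − (0.0592/2) log Q = 0.13 − (0.0592/2)(1.532) = 0.085 V.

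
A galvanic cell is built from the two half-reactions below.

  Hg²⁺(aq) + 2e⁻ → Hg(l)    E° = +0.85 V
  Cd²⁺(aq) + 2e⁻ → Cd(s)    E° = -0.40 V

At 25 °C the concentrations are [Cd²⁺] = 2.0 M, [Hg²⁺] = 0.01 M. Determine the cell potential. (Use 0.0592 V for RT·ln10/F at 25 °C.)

The Hg²⁺/Hg couple has the higher reduction potential and acts as the cathode, so E°_cell = +0.85 − (-0.40) = 1.25 V.
Balancing electrons gives n = 2; the reaction quotient is Q = [Cd²⁺]/[Hg²⁺] = 200.
At 25 °C, E = E° − (0.0592/n) log Q = 1.25 − (0.0592/2)(2.301) = 1.250 − 0.068 = 1.182 V.

1.18 V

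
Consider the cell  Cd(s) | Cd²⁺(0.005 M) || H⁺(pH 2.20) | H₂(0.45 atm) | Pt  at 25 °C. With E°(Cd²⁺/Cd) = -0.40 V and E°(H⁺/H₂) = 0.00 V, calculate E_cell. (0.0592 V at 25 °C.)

The hydrogen couple is the cathode, so E°_cell = 0.40 V; n = 2.
[H⁺] = 10^(−2.20) = 0.0063 M, and Q = [Cd²⁺]·P(H₂) / [H⁺]^2 = 56.5.
E = E° − (0.0592/2) log Q = 0.40 − (0.0592/2)(1.752) = 0.348 V.

0.35 V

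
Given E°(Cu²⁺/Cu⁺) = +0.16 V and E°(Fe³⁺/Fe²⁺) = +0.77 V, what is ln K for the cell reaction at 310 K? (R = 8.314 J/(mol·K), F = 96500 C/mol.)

ln K = 22.8

E°_cell = +0.77 − (+0.16) = 0.61 V, with n = 1 electron transferred.
At equilibrium E = 0, so the Nernst equation gives ln K = nFE°/RT = (1)(96500)(0.61)/((8.314)(310)) = 22.84.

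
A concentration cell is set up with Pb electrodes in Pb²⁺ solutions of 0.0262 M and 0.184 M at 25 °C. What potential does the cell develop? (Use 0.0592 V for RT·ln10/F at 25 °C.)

0.025 V

Both half-cells are Pb²⁺/Pb, so E°_cell = 0. The concentrated side is the cathode; the cell reaction moves Pb²⁺ from high to low concentration with n = 2.
Q = [Pb²⁺]_dilute/[Pb²⁺]_conc = 0.0262/0.184 = 0.142.
E = 0 − (0.0592/2) log Q = −(0.0592/2)(-0.847) = 0.0251 V.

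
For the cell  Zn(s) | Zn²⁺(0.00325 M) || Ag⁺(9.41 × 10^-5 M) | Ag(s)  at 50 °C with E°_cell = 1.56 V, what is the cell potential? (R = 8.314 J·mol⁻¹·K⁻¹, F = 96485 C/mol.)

1.38 V

Balancing electrons gives n = 2; the reaction quotient is Q = [Zn²⁺]/[Ag⁺]^2 = 3.67 × 10^5.
E = E° − (RT/nF) ln Q = 1.56 − (8.314×323)/(2×96485) × (12.813) = 1.560 − 0.178 = 1.382 V.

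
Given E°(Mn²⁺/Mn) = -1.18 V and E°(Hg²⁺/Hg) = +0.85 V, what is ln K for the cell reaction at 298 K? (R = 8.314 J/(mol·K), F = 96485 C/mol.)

E°_cell = +0.85 − (-1.18) = 2.03 V, with n = 2 electrons transferred.
At equilibrium E = 0, so the Nernst equation gives ln K = nFE°/RT = (2)(96485)(2.03)/((8.314)(298)) = 158.11.

ln K = 158.1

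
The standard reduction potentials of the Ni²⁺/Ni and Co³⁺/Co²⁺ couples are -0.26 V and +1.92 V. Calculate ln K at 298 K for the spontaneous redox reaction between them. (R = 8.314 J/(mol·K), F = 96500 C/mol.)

ln K = 169.8

E°_cell = +1.92 − (-0.26) = 2.18 V, with n = 2 electrons transferred.
At equilibrium E = 0, so the Nernst equation gives ln K = nFE°/RT = (2)(96500)(2.18)/((8.314)(298)) = 169.82.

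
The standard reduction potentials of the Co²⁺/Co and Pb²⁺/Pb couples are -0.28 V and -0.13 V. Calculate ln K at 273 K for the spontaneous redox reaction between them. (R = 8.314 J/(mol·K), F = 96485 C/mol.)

E°_cell = -0.13 − (-0.28) = 0.15 V, with n = 2 electrons transferred.
At equilibrium E = 0, so the Nernst equation gives ln K = nFE°/RT = (2)(96485)(0.15)/((8.314)(273)) = 12.75.

ln K = 12.8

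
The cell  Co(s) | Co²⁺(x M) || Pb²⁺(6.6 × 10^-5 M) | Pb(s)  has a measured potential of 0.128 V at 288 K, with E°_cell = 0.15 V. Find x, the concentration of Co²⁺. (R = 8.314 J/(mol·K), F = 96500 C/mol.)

From the Nernst equation, ln Q = nF(E° − E)/RT = 2×96500×(0.15 − 0.128)/(8.314×288) = 1.773, so Q = 5.89.
With Q = [Co²⁺]/[Pb²⁺] and the known concentrations, [Co²⁺] in the numerator gives [Co²⁺] = 3.9 × 10^-4 M.

3.9 × 10^-4 M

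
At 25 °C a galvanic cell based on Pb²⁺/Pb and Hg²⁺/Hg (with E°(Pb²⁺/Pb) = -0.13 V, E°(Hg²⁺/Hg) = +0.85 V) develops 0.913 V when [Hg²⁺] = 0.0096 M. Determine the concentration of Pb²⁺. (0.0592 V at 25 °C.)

1.8 M

From the Nernst equation, log Q = n(E° − E)/0.0592 = 2(0.98 − 0.913)/0.0592 = 2.264, so Q = 183.
With Q = [Pb²⁺]/[Hg²⁺] and the known concentrations, [Pb²⁺] in the numerator gives [Pb²⁺] = 1.8 M.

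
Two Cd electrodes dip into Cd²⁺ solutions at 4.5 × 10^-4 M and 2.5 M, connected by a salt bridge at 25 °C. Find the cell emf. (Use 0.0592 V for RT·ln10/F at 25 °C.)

Both half-cells are Cd²⁺/Cd, so E°_cell = 0. The concentrated side is the cathode; the cell reaction moves Cd²⁺ from high to low concentration with n = 2.
Q = [Cd²⁺]_dilute/[Cd²⁺]_conc = 4.5 × 10^-4/2.5 = 1.8 × 10^-4.
E = 0 − (0.0592/2) log Q = −(0.0592/2)(-3.745) = 0.1109 V.

0.11 V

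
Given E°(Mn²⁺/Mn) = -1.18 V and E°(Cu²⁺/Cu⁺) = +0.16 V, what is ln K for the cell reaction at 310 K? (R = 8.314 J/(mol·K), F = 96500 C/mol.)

ln K = 100.3

E°_cell = +0.16 − (-1.18) = 1.34 V, with n = 2 electrons transferred.
At equilibrium E = 0, so the Nernst equation gives ln K = nFE°/RT = (2)(96500)(1.34)/((8.314)(310)) = 100.34.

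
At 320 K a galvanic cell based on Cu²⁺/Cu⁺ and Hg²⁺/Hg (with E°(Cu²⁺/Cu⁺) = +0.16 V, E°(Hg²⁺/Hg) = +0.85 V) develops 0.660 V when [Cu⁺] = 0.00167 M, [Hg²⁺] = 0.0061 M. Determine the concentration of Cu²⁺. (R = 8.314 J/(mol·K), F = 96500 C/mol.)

3.9 × 10^-4 M

From the Nernst equation, ln Q = nF(E° − E)/RT = 2×96500×(0.69 − 0.660)/(8.314×320) = 2.176, so Q = 8.81.
With Q = [Cu²⁺]^2/([Cu⁺]^2·[Hg²⁺]) and the known concentrations, [Cu²⁺]^2 in the numerator gives [Cu²⁺] = 3.9 × 10^-4 M.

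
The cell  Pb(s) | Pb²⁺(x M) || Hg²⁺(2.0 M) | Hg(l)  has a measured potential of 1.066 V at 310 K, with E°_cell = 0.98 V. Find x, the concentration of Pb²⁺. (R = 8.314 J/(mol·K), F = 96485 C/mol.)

From the Nernst equation, ln Q = nF(E° − E)/RT = 2×96485×(0.98 − 1.066)/(8.314×310) = -6.439, so Q = 0.00160.
With Q = [Pb²⁺]/[Hg²⁺] and the known concentrations, [Pb²⁺] in the numerator gives [Pb²⁺] = 0.0032 M.

0.0032 M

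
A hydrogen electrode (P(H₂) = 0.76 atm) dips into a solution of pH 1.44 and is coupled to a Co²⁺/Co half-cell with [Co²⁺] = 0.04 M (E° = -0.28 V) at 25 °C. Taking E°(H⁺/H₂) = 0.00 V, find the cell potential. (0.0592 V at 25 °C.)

The hydrogen couple is the cathode, so E°_cell = 0.28 V; n = 2.
[H⁺] = 10^(−1.44) = 0.036 M, and Q = [Co²⁺]·P(H₂) / [H⁺]^2 = 23.1.
E = E° − (0.0592/2) log Q = 0.28 − (0.0592/2)(1.363) = 0.240 V.

0.24 V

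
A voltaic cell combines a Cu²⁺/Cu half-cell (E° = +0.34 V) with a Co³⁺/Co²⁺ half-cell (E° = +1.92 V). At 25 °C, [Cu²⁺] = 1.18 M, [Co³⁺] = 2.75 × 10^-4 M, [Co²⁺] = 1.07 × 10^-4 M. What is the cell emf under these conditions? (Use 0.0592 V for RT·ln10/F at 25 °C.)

The Co³⁺/Co²⁺ couple has the higher reduction potential and acts as the cathode, so E°_cell = +1.92 − (+0.34) = 1.58 V.
Balancing electrons gives n = 2; the reaction quotient is Q = [Cu²⁺]·[Co²⁺]^2/[Co³⁺]^2 = 0.179.
At 25 °C, E = E° − (0.0592/n) log Q = 1.58 − (0.0592/2)(-0.748) = 1.580 + 0.022 = 1.602 V.

1.60 V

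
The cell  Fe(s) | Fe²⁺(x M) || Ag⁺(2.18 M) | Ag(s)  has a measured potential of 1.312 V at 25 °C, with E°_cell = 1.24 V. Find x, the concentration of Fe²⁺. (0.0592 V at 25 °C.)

0.018 M

From the Nernst equation, log Q = n(E° − E)/0.0592 = 2(1.24 − 1.312)/0.0592 = -2.432, so Q = 0.00369.
With Q = [Fe²⁺]/[Ag⁺]^2 and the known concentrations, [Fe²⁺] in the numerator gives [Fe²⁺] = 0.018 M.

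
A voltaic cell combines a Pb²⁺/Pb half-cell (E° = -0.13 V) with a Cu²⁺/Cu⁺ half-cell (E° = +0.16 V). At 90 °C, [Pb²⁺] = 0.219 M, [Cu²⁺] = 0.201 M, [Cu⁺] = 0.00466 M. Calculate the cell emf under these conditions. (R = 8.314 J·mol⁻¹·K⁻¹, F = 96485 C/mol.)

0.431 V

The Cu²⁺/Cu⁺ couple has the higher reduction potential and acts as the cathode, so E°_cell = +0.16 − (-0.13) = 0.29 V.
Balancing electrons gives n = 2; the reaction quotient is Q = [Pb²⁺]·[Cu⁺]^2/[Cu²⁺]^2 = 1.18 × 10^-4.
E = E° − (RT/nF) ln Q = 0.29 − (8.314×363)/(2×96485) × (-9.047) = 0.290 + 0.141 = 0.431 V.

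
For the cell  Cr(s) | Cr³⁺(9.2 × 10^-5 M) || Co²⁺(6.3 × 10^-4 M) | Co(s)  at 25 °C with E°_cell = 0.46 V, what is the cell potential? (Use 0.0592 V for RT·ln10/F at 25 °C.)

Balancing electrons gives n = 6; the reaction quotient is Q = [Cr³⁺]^2/[Co²⁺]^3 = 33.8.
At 25 °C, E = E° − (0.0592/n) log Q = 0.46 − (0.0592/6)(1.530) = 0.460 − 0.015 = 0.445 V.

0.445 V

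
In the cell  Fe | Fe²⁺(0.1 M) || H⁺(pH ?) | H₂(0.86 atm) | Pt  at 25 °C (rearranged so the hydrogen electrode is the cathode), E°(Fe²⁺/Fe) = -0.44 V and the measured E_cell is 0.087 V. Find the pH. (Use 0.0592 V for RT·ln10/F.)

E°_cell = 0.44 V and n = 2.
log Q = n(E° − E)/0.0592 = 2×(0.44 − 0.087)/0.0592 = 11.926.
With Q = [Fe²⁺]·P(H₂) / [H⁺]^2, solving for [H⁺] gives log[H⁺] = -6.496, so pH = 6.50.

pH = 6.50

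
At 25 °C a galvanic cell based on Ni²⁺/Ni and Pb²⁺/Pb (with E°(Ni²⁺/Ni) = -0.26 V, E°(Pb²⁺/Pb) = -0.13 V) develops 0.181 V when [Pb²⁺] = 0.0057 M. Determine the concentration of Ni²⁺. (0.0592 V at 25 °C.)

From the Nernst equation, log Q = n(E° − E)/0.0592 = 2(0.13 − 0.181)/0.0592 = -1.723, so Q = 0.0189.
With Q = [Ni²⁺]/[Pb²⁺] and the known concentrations, [Ni²⁺] in the numerator gives [Ni²⁺] = 1.1 × 10^-4 M.

1.1 × 10^-4 M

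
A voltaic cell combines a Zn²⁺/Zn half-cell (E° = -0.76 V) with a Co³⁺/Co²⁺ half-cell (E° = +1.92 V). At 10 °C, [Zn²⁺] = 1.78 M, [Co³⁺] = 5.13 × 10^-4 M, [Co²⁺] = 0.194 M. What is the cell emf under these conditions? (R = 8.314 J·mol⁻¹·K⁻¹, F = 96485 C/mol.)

The Co³⁺/Co²⁺ couple has the higher reduction potential and acts as the cathode, so E°_cell = +1.92 − (-0.76) = 2.68 V.
Balancing electrons gives n = 2; the reaction quotient is Q = [Zn²⁺]·[Co²⁺]^2/[Co³⁺]^2 = 2.55 × 10^5.
E = E° − (RT/nF) ln Q = 2.68 − (8.314×283)/(2×96485) × (12.447) = 2.680 − 0.152 = 2.528 V.

2.53 V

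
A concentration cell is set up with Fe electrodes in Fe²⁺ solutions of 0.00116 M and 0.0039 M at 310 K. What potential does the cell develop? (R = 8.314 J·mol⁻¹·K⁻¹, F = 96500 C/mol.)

0.016 V

Both half-cells are Fe²⁺/Fe, so E°_cell = 0. The concentrated side is the cathode; the cell reaction moves Fe²⁺ from high to low concentration with n = 2.
Q = [Fe²⁺]_dilute/[Fe²⁺]_conc = 0.00116/0.0039 = 0.297.
E = 0 − (RT/nF) ln Q = −((8.314×310)/(2×96500))(-1.213) = 0.0162 V.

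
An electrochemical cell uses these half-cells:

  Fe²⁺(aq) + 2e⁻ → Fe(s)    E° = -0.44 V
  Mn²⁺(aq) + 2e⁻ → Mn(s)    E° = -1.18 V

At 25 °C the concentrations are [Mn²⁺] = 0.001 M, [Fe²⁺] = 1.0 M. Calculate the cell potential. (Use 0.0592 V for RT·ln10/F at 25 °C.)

0.829 V

The Fe²⁺/Fe couple has the higher reduction potential and acts as the cathode, so E°_cell = -0.44 − (-1.18) = 0.74 V.
Balancing electrons gives n = 2; the reaction quotient is Q = [Mn²⁺]/[Fe²⁺] = 0.00100.
At 25 °C, E = E° − (0.0592/n) log Q = 0.74 − (0.0592/2)(-3.000) = 0.740 + 0.089 = 0.829 V.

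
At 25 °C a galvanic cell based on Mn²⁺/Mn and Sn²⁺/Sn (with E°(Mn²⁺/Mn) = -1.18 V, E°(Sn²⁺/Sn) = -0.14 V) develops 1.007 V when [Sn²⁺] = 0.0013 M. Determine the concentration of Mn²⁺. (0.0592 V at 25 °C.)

From the Nernst equation, log Q = n(E° − E)/0.0592 = 2(1.04 − 1.007)/0.0592 = 1.115, so Q = 13.0.
With Q = [Mn²⁺]/[Sn²⁺] and the known concentrations, [Mn²⁺] in the numerator gives [Mn²⁺] = 0.017 M.

0.017 M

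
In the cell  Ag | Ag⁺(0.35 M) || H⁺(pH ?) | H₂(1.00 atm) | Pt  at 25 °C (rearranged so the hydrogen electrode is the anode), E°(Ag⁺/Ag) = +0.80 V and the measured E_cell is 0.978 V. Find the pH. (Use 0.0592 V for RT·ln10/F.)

pH = 3.46

E°_cell = 0.80 V and n = 2.
log Q = n(E° − E)/0.0592 = 2×(0.80 − 0.978)/0.0592 = -6.014.
With Q = [H⁺]^2 / ([Ag⁺]^2·P(H₂)), solving for [H⁺] gives log[H⁺] = -3.463, so pH = 3.46.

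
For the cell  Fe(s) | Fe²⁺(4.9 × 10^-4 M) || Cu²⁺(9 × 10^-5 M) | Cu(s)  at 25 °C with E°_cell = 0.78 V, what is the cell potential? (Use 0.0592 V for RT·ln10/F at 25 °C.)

0.758 V

Balancing electrons gives n = 2; the reaction quotient is Q = [Fe²⁺]/[Cu²⁺] = 5.44.
At 25 °C, E = E° − (0.0592/n) log Q = 0.78 − (0.0592/2)(0.736) = 0.780 − 0.022 = 0.758 V.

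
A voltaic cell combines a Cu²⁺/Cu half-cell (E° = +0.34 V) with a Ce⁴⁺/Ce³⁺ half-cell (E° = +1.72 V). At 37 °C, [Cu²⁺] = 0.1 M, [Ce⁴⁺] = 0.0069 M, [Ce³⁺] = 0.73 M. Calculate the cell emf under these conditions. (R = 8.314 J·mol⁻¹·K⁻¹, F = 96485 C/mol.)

The Ce⁴⁺/Ce³⁺ couple has the higher reduction potential and acts as the cathode, so E°_cell = +1.72 − (+0.34) = 1.38 V.
Balancing electrons gives n = 2; the reaction quotient is Q = [Cu²⁺]·[Ce³⁺]^2/[Ce⁴⁺]^2 = 1120.
E = E° − (RT/nF) ln Q = 1.38 − (8.314×310)/(2×96485) × (7.020) = 1.380 − 0.094 = 1.286 V.

1.29 V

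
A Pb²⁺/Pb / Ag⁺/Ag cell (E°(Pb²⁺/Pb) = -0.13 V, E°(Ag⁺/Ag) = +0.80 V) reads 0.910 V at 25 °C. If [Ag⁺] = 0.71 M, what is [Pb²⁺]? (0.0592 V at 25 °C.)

From the Nernst equation, log Q = n(E° − E)/0.0592 = 2(0.93 − 0.910)/0.0592 = 0.676, so Q = 4.74.
With Q = [Pb²⁺]/[Ag⁺]^2 and the known concentrations, [Pb²⁺] in the numerator gives [Pb²⁺] = 2.4 M.

2.4 M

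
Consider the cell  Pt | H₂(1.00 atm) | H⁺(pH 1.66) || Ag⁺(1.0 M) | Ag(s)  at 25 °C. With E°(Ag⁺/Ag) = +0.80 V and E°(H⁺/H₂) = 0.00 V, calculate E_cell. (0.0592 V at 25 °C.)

0.90 V

The Ag⁺/Ag couple is the cathode, so E°_cell = 0.80 V; n = 2.
[H⁺] = 10^(−1.66) = 0.022 M, and Q = [H⁺]^2 / ([Ag⁺]^2·P(H₂)) = 4.79 × 10^-4.
E = E° − (0.0592/2) log Q = 0.80 − (0.0592/2)(-3.320) = 0.898 V.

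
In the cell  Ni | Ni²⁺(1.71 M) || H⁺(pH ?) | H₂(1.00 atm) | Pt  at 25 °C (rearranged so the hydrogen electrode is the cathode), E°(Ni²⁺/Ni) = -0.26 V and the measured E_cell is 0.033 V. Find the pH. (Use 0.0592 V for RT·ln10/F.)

E°_cell = 0.26 V and n = 2.
log Q = n(E° − E)/0.0592 = 2×(0.26 − 0.033)/0.0592 = 7.669.
With Q = [Ni²⁺]·P(H₂) / [H⁺]^2, solving for [H⁺] gives log[H⁺] = -3.718, so pH = 3.72.

pH = 3.72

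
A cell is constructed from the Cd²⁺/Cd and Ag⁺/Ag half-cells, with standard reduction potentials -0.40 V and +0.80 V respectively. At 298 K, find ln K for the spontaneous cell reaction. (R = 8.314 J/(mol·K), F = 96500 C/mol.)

E°_cell = +0.80 − (-0.40) = 1.20 V, with n = 2 electrons transferred.
At equilibrium E = 0, so the Nernst equation gives ln K = nFE°/RT = (2)(96500)(1.20)/((8.314)(298)) = 93.48.

ln K = 93.5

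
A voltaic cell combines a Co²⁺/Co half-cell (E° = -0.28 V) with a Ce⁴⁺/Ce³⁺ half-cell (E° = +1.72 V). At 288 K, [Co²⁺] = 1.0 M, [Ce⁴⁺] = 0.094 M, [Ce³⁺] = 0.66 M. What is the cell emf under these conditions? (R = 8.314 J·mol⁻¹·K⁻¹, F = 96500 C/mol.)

The Ce⁴⁺/Ce³⁺ couple has the higher reduction potential and acts as the cathode, so E°_cell = +1.72 − (-0.28) = 2.00 V.
Balancing electrons gives n = 2; the reaction quotient is Q = [Co²⁺]·[Ce³⁺]^2/[Ce⁴⁺]^2 = 49.3.
E = E° − (RT/nF) ln Q = 2.00 − (8.314×288)/(2×96500) × (3.898) = 2.000 − 0.048 = 1.952 V.

1.95 V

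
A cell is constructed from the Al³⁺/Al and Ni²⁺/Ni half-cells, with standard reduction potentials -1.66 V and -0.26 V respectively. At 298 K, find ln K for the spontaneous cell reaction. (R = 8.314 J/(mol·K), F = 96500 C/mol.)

E°_cell = -0.26 − (-1.66) = 1.40 V, with n = 6 electrons transferred.
At equilibrium E = 0, so the Nernst equation gives ln K = nFE°/RT = (6)(96500)(1.40)/((8.314)(298)) = 327.18.

ln K = 327.2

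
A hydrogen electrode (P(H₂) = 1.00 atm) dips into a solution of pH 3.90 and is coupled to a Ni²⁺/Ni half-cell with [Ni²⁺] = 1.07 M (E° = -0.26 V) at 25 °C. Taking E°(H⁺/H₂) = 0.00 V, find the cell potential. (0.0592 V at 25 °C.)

0.028 V

The hydrogen couple is the cathode, so E°_cell = 0.26 V; n = 2.
[H⁺] = 10^(−3.90) = 1.3 × 10^-4 M, and Q = [Ni²⁺]·P(H₂) / [H⁺]^2 = 6.75 × 10^7.
E = E° − (0.0592/2) log Q = 0.26 − (0.0592/2)(7.829) = 0.028 V.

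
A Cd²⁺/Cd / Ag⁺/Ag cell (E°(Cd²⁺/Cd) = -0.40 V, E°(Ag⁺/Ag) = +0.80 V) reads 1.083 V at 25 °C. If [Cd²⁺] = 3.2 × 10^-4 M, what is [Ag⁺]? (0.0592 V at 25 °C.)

From the Nernst equation, log Q = n(E° − E)/0.0592 = 2(1.20 − 1.083)/0.0592 = 3.953, so Q = 8970.
With Q = [Cd²⁺]/[Ag⁺]^2 and the known concentrations, [Ag⁺]^2 in the denominator gives [Ag⁺] = 1.9 × 10^-4 M.

1.9 × 10^-4 M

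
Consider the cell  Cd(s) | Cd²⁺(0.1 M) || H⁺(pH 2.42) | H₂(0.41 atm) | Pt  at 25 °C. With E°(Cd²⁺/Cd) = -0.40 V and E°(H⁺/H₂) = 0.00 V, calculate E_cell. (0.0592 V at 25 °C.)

The hydrogen couple is the cathode, so E°_cell = 0.40 V; n = 2.
[H⁺] = 10^(−2.42) = 0.0038 M, and Q = [Cd²⁺]·P(H₂) / [H⁺]^2 = 2840.
E = E° − (0.0592/2) log Q = 0.40 − (0.0592/2)(3.453) = 0.298 V.

0.30 V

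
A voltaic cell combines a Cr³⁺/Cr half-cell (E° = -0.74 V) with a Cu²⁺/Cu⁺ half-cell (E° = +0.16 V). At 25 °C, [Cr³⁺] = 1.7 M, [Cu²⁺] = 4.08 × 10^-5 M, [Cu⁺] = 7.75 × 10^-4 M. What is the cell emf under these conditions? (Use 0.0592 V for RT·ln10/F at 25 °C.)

The Cu²⁺/Cu⁺ couple has the higher reduction potential and acts as the cathode, so E°_cell = +0.16 − (-0.74) = 0.90 V.
Balancing electrons gives n = 3; the reaction quotient is Q = [Cr³⁺]·[Cu⁺]^3/[Cu²⁺]^3 = 1.17 × 10^4.
At 25 °C, E = E° − (0.0592/n) log Q = 0.90 − (0.0592/3)(4.066) = 0.900 − 0.080 = 0.820 V.

0.820 V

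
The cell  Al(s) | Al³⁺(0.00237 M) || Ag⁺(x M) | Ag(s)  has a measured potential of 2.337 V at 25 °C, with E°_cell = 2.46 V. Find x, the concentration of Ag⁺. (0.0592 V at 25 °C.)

From the Nernst equation, log Q = n(E° − E)/0.0592 = 3(2.46 − 2.337)/0.0592 = 6.233, so Q = 1.71 × 10^6.
With Q = [Al³⁺]/[Ag⁺]^3 and the known concentrations, [Ag⁺]^3 in the denominator gives [Ag⁺] = 0.0011 M.

0.0011 M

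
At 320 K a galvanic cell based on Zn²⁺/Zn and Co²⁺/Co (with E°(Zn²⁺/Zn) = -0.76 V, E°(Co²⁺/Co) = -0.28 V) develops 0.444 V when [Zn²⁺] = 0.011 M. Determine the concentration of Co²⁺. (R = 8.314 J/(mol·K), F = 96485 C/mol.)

From the Nernst equation, ln Q = nF(E° − E)/RT = 2×96485×(0.48 − 0.444)/(8.314×320) = 2.611, so Q = 13.6.
With Q = [Zn²⁺]/[Co²⁺] and the known concentrations, [Co²⁺] in the denominator gives [Co²⁺] = 8.1 × 10^-4 M.

8.1 × 10^-4 M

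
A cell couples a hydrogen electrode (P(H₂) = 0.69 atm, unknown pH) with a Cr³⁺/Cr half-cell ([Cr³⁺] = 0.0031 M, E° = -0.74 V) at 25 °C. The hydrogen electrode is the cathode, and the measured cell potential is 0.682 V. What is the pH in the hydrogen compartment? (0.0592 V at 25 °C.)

pH = 1.90

E°_cell = 0.74 V and n = 6.
log Q = n(E° − E)/0.0592 = 6×(0.74 − 0.682)/0.0592 = 5.878.
With Q = [Cr³⁺]^2·P(H₂)^3 / [H⁺]^6, solving for [H⁺] gives log[H⁺] = -1.897, so pH = 1.90.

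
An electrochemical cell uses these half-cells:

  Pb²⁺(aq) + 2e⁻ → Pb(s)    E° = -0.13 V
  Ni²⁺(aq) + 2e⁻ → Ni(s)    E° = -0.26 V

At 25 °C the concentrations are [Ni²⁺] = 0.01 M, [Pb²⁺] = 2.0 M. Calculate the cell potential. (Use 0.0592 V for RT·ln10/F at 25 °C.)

0.198 V

The Pb²⁺/Pb couple has the higher reduction potential and acts as the cathode, so E°_cell = -0.13 − (-0.26) = 0.13 V.
Balancing electrons gives n = 2; the reaction quotient is Q = [Ni²⁺]/[Pb²⁺] = 0.00500.
At 25 °C, E = E° − (0.0592/n) log Q = 0.13 − (0.0592/2)(-2.301) = 0.130 + 0.068 = 0.198 V.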